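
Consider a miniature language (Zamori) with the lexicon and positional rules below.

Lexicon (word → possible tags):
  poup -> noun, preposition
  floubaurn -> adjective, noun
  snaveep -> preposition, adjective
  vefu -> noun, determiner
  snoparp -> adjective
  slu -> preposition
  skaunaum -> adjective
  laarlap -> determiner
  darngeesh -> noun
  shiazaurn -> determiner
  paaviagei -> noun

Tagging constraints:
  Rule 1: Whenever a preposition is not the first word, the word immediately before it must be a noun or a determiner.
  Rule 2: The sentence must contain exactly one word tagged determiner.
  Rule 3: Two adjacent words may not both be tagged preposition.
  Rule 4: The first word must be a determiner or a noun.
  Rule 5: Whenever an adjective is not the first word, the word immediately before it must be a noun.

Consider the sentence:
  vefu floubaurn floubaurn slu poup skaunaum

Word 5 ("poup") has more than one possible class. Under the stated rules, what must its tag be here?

Candidates per position — 1:vefu {noun,determiner}; 2:floubaurn {adjective,noun}; 3:floubaurn {adjective,noun}; 4:slu {preposition}; 5:poup {noun,preposition}; 6:skaunaum {adjective}.
If word 1 were noun, no tagging could satisfy rule 2; so word 1 is determiner.
If word 2 were adjective, no tagging could satisfy rule 5; so word 2 is noun.
If word 3 were adjective, no tagging could satisfy rule 1; so word 3 is noun.
If word 5 were preposition, no tagging could satisfy rule 1; so word 5 is noun.
The unique satisfying tagging is: determiner noun noun preposition noun adjective.
Verifying each rule — rule 1 holds; rule 2 holds; rule 3 holds; rule 4 holds; rule 5 holds.

noun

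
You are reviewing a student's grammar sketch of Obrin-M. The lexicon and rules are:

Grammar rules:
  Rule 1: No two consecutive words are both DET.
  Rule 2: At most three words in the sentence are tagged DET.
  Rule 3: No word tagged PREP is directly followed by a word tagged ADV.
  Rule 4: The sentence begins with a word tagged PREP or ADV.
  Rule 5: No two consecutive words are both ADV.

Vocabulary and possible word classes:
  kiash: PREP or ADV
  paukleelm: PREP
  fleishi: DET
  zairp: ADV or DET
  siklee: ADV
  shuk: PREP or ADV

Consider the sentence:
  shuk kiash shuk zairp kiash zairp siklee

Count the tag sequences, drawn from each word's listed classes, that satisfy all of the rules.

Candidates per position — 1:shuk {PREP,ADV}; 2:kiash {PREP,ADV}; 3:shuk {PREP,ADV}; 4:zairp {ADV,DET}; 5:kiash {PREP,ADV}; 6:zairp {ADV,DET}; 7:siklee {ADV}.
There are 64 candidate sequences in total.
The sequences that satisfy every rule: PREP PREP PREP DET PREP DET ADV; PREP PREP PREP DET ADV DET ADV; ADV PREP PREP DET PREP DET ADV; ADV PREP PREP DET ADV DET ADV.
Count = 4.

4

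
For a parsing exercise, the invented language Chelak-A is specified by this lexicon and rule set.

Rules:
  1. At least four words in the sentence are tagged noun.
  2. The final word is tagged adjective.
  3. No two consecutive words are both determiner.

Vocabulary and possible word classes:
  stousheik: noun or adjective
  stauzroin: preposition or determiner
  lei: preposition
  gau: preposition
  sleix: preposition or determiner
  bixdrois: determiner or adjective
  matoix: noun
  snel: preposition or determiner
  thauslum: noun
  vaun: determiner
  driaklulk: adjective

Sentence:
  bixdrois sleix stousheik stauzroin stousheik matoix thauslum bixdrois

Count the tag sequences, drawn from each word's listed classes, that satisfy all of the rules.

6

Candidates per position — 1:bixdrois {determiner,adjective}; 2:sleix {preposition,determiner}; 3:stousheik {noun,adjective}; 4:stauzroin {preposition,determiner}; 5:stousheik {noun,adjective}; 6:matoix {noun}; 7:thauslum {noun}; 8:bixdrois {determiner,adjective}.
There are 64 candidate sequences in total.
Checking each against the rules leaves 6 sequences.
Count = 6.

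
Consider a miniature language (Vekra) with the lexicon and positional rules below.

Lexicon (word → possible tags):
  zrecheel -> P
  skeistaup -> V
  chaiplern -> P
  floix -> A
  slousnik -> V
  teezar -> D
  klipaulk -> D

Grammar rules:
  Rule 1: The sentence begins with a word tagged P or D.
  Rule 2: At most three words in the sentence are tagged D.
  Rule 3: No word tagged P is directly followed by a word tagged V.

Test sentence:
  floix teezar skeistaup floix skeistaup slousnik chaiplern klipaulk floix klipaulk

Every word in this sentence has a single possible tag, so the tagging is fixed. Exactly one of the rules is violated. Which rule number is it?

1

Fixed tagging: A D V A V V P D A D.
Checking each rule: R1 violated, R2 holds, R3 holds.
Only rule 1 fails.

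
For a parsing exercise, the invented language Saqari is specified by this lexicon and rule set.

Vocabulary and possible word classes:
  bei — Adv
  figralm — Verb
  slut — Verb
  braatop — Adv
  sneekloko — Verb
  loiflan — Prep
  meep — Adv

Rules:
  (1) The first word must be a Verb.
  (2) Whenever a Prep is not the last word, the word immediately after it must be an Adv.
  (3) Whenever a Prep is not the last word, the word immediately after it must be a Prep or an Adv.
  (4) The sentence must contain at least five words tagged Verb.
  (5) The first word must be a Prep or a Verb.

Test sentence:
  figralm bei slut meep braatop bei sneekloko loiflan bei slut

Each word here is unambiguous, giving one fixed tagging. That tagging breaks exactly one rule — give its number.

Fixed tagging: Verb Adv Verb Adv Adv Adv Verb Prep Adv Verb.
Rule check: R1 pass, R2 pass, R3 pass, R4 fail, R5 pass.
Only rule 4 fails.

4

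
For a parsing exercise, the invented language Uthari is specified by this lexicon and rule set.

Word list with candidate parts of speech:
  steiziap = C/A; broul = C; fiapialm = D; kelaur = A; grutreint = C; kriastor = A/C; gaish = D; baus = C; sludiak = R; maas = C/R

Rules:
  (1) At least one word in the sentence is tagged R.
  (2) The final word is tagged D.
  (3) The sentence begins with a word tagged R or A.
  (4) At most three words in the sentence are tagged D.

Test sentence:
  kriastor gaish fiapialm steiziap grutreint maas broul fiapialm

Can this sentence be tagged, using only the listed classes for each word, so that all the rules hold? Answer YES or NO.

YES

Candidates per position — 1:kriastor {A,C}; 2:gaish {D}; 3:fiapialm {D}; 4:steiziap {C,A}; 5:grutreint {C}; 6:maas {C,R}; 7:broul {C}; 8:fiapialm {D}.
One satisfying assignment: A D D C C R C D.
Rule-by-rule: rule 1 satisfied; rule 2 satisfied; rule 3 satisfied; rule 4 satisfied.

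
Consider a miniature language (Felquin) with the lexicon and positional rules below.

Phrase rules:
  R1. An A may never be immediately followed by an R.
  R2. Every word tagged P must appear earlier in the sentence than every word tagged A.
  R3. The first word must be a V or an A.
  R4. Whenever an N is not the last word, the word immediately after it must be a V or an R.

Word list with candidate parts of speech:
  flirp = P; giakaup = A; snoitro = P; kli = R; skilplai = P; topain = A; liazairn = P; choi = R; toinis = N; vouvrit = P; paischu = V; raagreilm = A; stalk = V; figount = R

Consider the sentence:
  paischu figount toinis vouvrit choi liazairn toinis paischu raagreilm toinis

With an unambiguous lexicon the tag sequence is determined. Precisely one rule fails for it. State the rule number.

4

Fixed tagging: V R N P R P N V A N.
Checking each rule: R1 pass, R2 pass, R3 pass, R4 fail.
Only rule 4 fails.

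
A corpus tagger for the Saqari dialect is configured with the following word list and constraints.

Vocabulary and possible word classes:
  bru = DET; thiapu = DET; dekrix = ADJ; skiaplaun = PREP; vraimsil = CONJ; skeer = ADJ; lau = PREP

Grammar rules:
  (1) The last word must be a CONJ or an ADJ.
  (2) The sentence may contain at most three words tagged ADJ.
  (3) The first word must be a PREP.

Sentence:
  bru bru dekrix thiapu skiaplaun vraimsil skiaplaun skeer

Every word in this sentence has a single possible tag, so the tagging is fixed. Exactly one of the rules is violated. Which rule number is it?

Fixed tagging: DET DET ADJ DET PREP CONJ PREP ADJ.
Checking each rule: R1 ✓, R2 ✓, R3 ✗.
Only rule 3 fails.

3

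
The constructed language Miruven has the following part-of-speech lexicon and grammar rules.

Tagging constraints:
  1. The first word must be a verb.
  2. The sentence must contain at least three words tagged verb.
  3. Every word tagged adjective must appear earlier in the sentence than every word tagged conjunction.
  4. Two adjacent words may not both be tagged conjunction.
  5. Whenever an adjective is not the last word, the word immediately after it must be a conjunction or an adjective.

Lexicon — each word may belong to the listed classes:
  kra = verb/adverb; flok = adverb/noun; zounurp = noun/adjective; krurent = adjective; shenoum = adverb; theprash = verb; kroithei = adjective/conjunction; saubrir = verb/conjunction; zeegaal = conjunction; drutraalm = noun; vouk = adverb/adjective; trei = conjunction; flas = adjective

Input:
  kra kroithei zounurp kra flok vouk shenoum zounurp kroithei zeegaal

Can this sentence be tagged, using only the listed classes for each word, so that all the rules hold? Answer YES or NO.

NO

Candidates per position — 1:kra {verb,adverb}; 2:kroithei {adjective,conjunction}; 3:zounurp {noun,adjective}; 4:kra {verb,adverb}; 5:flok {adverb,noun}; 6:vouk {adverb,adjective}; 7:shenoum {adverb}; 8:zounurp {noun,adjective}; 9:kroithei {adjective,conjunction}; 10:zeegaal {conjunction}.
Rule 2 cannot be satisfied by any choice of tags from the lexicon.
So there is no consistent tagging.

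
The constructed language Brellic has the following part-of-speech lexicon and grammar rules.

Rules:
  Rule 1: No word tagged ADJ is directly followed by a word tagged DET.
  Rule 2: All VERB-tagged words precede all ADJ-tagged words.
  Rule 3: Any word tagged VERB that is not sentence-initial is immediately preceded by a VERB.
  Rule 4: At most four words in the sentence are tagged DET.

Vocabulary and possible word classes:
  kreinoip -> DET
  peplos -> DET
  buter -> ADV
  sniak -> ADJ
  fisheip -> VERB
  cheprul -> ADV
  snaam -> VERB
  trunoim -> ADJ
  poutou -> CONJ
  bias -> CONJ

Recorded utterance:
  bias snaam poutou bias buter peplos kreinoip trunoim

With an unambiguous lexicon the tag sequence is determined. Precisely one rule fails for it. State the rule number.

3

Fixed tagging: CONJ VERB CONJ CONJ ADV DET DET ADJ.
Rule check: R1 pass, R2 pass, R3 fail, R4 pass.
Only rule 3 fails.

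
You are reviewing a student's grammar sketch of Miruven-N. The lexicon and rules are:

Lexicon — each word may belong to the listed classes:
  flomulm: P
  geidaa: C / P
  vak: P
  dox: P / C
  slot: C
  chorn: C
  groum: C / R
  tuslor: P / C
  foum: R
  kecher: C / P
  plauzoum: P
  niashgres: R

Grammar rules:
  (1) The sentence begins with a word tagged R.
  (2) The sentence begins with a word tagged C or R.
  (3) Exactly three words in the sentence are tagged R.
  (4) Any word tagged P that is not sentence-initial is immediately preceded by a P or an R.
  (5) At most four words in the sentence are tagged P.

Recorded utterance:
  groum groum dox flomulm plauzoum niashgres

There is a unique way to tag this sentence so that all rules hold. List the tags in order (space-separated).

Candidates per position — 1:groum {C,R}; 2:groum {C,R}; 3:dox {P,C}; 4:flomulm {P}; 5:plauzoum {P}; 6:niashgres {R}.
Position 1: C is ruled out by rule 1; that leaves R.
Position 2: C is ruled out by rule 3; that leaves R.
Position 3: C is ruled out by rule 4; that leaves P.
The only consistent sequence is: R R P P P R.
Check: rule 1 satisfied; rule 2 satisfied; rule 3 satisfied; rule 4 satisfied; rule 5 satisfied.

R R P P P R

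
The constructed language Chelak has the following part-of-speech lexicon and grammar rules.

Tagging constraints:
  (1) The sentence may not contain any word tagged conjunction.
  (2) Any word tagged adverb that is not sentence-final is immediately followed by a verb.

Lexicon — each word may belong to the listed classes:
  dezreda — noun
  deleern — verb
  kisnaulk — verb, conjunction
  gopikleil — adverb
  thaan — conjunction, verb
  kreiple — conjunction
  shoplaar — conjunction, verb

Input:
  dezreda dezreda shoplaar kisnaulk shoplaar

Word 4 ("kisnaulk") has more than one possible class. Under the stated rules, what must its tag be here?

verb

Candidates per position — 1:dezreda {noun}; 2:dezreda {noun}; 3:shoplaar {conjunction,verb}; 4:kisnaulk {verb,conjunction}; 5:shoplaar {conjunction,verb}.
Position 3: conjunction is ruled out by rule 1; that leaves verb.
Position 4: conjunction is ruled out by rule 1; that leaves verb.
Position 5: conjunction is ruled out by rule 1; that leaves verb.
So the tagging must be: noun noun verb verb verb.
Check: rule 1 ok; rule 2 ok.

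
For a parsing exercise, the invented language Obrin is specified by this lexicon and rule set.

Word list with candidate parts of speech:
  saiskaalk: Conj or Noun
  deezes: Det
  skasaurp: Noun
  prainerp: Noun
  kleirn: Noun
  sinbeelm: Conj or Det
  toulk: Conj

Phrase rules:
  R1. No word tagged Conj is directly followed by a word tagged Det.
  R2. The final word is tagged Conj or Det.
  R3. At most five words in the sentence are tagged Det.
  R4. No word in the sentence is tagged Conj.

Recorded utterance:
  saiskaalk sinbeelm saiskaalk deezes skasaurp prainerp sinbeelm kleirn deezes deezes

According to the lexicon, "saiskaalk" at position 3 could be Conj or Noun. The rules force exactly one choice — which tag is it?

Candidates per position — 1:saiskaalk {Conj,Noun}; 2:sinbeelm {Conj,Det}; 3:saiskaalk {Conj,Noun}; 4:deezes {Det}; 5:skasaurp {Noun}; 6:prainerp {Noun}; 7:sinbeelm {Conj,Det}; 8:kleirn {Noun}; 9:deezes {Det}; 10:deezes {Det}.
Position 1: tagging it Conj would leave rule 4 unsatisfiable, so it must be Noun.
Position 2: tagging it Conj would leave rule 4 unsatisfiable, so it must be Det.
Position 3: tagging it Conj would leave rule 1 unsatisfiable, so it must be Noun.
Position 7: tagging it Conj would leave rule 4 unsatisfiable, so it must be Det.
The unique satisfying tagging is: Noun Det Noun Det Noun Noun Det Noun Det Det.
Rule-by-rule: rule 1 ok; rule 2 ok; rule 3 ok; rule 4 ok.

Noun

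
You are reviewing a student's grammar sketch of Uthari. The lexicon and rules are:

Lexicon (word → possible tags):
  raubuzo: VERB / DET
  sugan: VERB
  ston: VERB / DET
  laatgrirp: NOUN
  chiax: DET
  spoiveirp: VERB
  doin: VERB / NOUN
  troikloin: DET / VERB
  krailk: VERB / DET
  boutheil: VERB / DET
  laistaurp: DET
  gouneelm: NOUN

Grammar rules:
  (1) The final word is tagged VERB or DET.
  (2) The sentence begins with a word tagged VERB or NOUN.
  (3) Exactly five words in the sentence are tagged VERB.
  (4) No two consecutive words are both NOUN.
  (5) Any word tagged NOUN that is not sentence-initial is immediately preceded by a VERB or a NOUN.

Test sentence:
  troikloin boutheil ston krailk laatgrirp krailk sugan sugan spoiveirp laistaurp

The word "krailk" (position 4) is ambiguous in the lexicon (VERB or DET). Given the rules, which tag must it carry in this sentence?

VERB

Candidates per position — 1:troikloin {DET,VERB}; 2:boutheil {VERB,DET}; 3:ston {VERB,DET}; 4:krailk {VERB,DET}; 5:laatgrirp {NOUN}; 6:krailk {VERB,DET}; 7:sugan {VERB}; 8:sugan {VERB}; 9:spoiveirp {VERB}; 10:laistaurp {DET}.
Position 1: DET is ruled out by rule 2; that leaves VERB.
Position 4: DET is ruled out by rule 5; that leaves VERB.
Position 6: VERB is ruled out by rule 3; that leaves DET.
Position 2: VERB is ruled out by rule 3; that leaves DET.
Position 3: VERB is ruled out by rule 3; that leaves DET.
So the tagging must be: VERB DET DET VERB NOUN DET VERB VERB VERB DET.
Verifying each rule — rule 1 ✓; rule 2 ✓; rule 3 ✓; rule 4 ✓; rule 5 ✓.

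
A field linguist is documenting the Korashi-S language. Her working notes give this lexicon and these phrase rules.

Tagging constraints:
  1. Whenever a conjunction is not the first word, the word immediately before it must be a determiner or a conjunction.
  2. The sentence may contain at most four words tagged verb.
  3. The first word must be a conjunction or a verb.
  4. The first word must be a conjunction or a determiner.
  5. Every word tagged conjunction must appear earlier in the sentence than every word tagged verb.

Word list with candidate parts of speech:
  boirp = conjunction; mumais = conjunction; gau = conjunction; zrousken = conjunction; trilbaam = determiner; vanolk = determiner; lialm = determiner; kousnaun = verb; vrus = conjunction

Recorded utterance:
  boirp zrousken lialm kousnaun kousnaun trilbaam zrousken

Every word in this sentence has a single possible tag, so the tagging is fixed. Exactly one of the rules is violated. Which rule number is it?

5

Fixed tagging: conjunction conjunction determiner verb verb determiner conjunction.
Checking each rule: R1 holds, R2 holds, R3 holds, R4 holds, R5 violated.
Only rule 5 fails.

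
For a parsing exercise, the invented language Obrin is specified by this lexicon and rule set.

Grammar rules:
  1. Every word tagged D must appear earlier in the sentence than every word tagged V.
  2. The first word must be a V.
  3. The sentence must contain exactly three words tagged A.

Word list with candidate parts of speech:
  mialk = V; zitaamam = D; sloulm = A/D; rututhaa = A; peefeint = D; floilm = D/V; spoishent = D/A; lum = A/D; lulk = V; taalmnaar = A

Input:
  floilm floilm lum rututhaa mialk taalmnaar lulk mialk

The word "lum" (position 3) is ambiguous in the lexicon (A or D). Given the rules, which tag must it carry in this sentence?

A

Candidates per position — 1:floilm {D,V}; 2:floilm {D,V}; 3:lum {A,D}; 4:rututhaa {A}; 5:mialk {V}; 6:taalmnaar {A}; 7:lulk {V}; 8:mialk {V}.
If word 1 were D, no tagging could satisfy rule 2; so word 1 is V.
If word 2 were D, no tagging could satisfy rule 1; so word 2 is V.
If word 3 were D, no tagging could satisfy rule 1; so word 3 is A.
That leaves exactly one tagging: V V A A V A V V.
Verifying each rule — rule 1 ok; rule 2 ok; rule 3 ok.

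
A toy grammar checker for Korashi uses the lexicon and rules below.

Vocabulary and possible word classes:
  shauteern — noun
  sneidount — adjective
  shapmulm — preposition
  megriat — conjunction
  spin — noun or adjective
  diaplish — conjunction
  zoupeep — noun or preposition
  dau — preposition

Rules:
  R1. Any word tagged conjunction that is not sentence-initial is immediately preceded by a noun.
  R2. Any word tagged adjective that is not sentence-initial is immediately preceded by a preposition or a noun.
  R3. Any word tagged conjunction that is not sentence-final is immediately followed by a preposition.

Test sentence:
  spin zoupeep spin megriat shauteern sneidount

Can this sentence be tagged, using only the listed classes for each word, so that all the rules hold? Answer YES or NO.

Candidates per position — 1:spin {noun,adjective}; 2:zoupeep {noun,preposition}; 3:spin {noun,adjective}; 4:megriat {conjunction}; 5:shauteern {noun}; 6:sneidount {adjective}.
Rule 3 cannot be satisfied by any choice of tags from the lexicon.
So there is no consistent tagging.

NO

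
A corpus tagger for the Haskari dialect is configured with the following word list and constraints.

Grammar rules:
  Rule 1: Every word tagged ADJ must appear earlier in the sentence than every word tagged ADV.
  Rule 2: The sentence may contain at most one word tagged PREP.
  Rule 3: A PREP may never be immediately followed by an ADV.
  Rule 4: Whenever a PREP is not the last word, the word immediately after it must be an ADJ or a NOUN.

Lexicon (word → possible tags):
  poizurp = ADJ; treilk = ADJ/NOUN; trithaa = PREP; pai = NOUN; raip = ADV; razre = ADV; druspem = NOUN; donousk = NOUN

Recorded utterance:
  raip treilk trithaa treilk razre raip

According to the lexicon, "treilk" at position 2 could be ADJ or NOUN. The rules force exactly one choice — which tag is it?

Candidates per position — 1:raip {ADV}; 2:treilk {ADJ,NOUN}; 3:trithaa {PREP}; 4:treilk {ADJ,NOUN}; 5:razre {ADV}; 6:raip {ADV}.
Position 2: ADJ is ruled out by rule 1; that leaves NOUN.
Position 4: ADJ is ruled out by rule 1; that leaves NOUN.
That leaves exactly one tagging: ADV NOUN PREP NOUN ADV ADV.
Verifying each rule — rule 1 satisfied; rule 2 satisfied; rule 3 satisfied; rule 4 satisfied.

NOUN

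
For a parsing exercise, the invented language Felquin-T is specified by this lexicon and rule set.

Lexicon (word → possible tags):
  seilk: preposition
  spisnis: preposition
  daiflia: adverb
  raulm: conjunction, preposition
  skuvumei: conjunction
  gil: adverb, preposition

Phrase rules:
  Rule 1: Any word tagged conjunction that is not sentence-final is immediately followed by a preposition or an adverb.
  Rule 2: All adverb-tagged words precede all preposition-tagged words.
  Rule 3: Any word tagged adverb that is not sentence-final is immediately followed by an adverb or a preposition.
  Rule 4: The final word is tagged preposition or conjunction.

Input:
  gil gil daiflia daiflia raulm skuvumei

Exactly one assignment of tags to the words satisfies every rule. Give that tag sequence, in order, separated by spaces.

Candidates per position — 1:gil {adverb,preposition}; 2:gil {adverb,preposition}; 3:daiflia {adverb}; 4:daiflia {adverb}; 5:raulm {conjunction,preposition}; 6:skuvumei {conjunction}.
If word 1 were preposition, no tagging could satisfy rule 2; so word 1 is adverb.
If word 2 were preposition, no tagging could satisfy rule 2; so word 2 is adverb.
If word 5 were conjunction, no tagging could satisfy rule 1; so word 5 is preposition.
So the tagging must be: adverb adverb adverb adverb preposition conjunction.
Check: rule 1 satisfied; rule 2 satisfied; rule 3 satisfied; rule 4 satisfied.

adverb adverb adverb adverb preposition conjunction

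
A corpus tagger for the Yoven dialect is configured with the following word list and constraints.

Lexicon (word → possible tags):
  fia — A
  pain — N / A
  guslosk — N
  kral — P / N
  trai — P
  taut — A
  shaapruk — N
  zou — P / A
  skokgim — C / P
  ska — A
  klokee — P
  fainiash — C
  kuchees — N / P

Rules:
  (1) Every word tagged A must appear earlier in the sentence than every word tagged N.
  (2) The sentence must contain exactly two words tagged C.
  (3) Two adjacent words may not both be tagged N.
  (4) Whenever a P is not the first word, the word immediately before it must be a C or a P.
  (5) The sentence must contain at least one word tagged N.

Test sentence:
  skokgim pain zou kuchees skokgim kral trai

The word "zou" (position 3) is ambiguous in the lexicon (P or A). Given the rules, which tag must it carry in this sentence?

A

Candidates per position — 1:skokgim {C,P}; 2:pain {N,A}; 3:zou {P,A}; 4:kuchees {N,P}; 5:skokgim {C,P}; 6:kral {P,N}; 7:trai {P}.
Position 1: tagging it P would leave rule 2 unsatisfiable, so it must be C.
Position 3: tagging it P would leave rule 4 unsatisfiable, so it must be A.
Position 4: tagging it P would leave rule 4 unsatisfiable, so it must be N.
Position 5: tagging it P would leave rule 2 unsatisfiable, so it must be C.
Position 6: tagging it N would leave rule 4 unsatisfiable, so it must be P.
Position 2: tagging it N would leave rule 1 unsatisfiable, so it must be A.
So the tagging must be: C A A N C P P.
Verifying each rule — rule 1 satisfied; rule 2 satisfied; rule 3 satisfied; rule 4 satisfied; rule 5 satisfied.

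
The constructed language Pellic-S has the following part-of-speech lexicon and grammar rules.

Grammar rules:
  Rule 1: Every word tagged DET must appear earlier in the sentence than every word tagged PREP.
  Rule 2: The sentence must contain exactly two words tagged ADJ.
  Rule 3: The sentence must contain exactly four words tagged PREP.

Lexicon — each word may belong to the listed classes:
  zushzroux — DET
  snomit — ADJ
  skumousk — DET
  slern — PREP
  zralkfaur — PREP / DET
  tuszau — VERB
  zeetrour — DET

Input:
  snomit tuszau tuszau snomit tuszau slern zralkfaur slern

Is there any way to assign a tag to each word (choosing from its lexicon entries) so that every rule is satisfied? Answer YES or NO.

Candidates per position — 1:snomit {ADJ}; 2:tuszau {VERB}; 3:tuszau {VERB}; 4:snomit {ADJ}; 5:tuszau {VERB}; 6:slern {PREP}; 7:zralkfaur {PREP,DET}; 8:slern {PREP}.
Rule 3 cannot be satisfied by any choice of tags from the lexicon.
So there is no consistent tagging.

NO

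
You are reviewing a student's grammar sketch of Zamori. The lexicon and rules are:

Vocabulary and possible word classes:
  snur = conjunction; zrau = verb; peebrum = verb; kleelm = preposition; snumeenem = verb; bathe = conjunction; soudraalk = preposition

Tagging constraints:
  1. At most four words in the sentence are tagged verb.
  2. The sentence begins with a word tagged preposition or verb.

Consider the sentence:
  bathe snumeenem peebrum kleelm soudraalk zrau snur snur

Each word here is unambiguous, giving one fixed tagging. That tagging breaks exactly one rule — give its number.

Fixed tagging: conjunction verb verb preposition preposition verb conjunction conjunction.
Checking each rule: R1 holds, R2 violated.
Only rule 2 fails.

2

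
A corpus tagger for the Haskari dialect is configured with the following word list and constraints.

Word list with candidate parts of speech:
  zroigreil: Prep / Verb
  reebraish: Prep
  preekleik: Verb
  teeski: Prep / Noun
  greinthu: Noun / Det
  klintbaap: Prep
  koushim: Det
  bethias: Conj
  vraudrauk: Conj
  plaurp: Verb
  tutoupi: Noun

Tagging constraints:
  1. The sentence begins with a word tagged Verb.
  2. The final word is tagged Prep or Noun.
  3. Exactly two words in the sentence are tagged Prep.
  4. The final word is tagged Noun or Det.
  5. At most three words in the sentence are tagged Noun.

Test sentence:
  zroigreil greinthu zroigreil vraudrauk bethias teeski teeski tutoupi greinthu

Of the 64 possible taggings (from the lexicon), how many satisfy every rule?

Candidates per position — 1:zroigreil {Prep,Verb}; 2:greinthu {Noun,Det}; 3:zroigreil {Prep,Verb}; 4:vraudrauk {Conj}; 5:bethias {Conj}; 6:teeski {Prep,Noun}; 7:teeski {Prep,Noun}; 8:tutoupi {Noun}; 9:greinthu {Noun,Det}.
There are 64 candidate sequences in total.
The sequences that satisfy every rule: Verb Noun Verb Conj Conj Prep Prep Noun Noun; Verb Det Prep Conj Conj Prep Noun Noun Noun; Verb Det Prep Conj Conj Noun Prep Noun Noun; Verb Det Verb Conj Conj Prep Prep Noun Noun.
Count = 4.

4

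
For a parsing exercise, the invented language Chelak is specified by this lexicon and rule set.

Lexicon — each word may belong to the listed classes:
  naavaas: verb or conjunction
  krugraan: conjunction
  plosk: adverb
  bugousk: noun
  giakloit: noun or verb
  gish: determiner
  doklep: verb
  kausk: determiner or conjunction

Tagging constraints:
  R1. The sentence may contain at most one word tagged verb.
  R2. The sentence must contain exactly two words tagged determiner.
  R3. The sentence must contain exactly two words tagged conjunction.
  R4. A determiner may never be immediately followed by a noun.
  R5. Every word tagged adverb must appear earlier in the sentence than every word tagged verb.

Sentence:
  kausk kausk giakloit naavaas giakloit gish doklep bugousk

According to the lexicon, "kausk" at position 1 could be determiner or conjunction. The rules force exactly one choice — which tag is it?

Candidates per position — 1:kausk {determiner,conjunction}; 2:kausk {determiner,conjunction}; 3:giakloit {noun,verb}; 4:naavaas {verb,conjunction}; 5:giakloit {noun,verb}; 6:gish {determiner}; 7:doklep {verb}; 8:bugousk {noun}.
Position 3: tagging it verb would leave rule 1 unsatisfiable, so it must be noun.
Position 4: tagging it verb would leave rule 1 unsatisfiable, so it must be conjunction.
Position 5: tagging it verb would leave rule 1 unsatisfiable, so it must be noun.
Position 2: tagging it determiner would leave rule 4 unsatisfiable, so it must be conjunction.
Position 1: tagging it conjunction would leave rule 2 unsatisfiable, so it must be determiner.
So the tagging must be: determiner conjunction noun conjunction noun determiner verb noun.
Verifying each rule — rule 1 ✓; rule 2 ✓; rule 3 ✓; rule 4 ✓; rule 5 ✓.

determiner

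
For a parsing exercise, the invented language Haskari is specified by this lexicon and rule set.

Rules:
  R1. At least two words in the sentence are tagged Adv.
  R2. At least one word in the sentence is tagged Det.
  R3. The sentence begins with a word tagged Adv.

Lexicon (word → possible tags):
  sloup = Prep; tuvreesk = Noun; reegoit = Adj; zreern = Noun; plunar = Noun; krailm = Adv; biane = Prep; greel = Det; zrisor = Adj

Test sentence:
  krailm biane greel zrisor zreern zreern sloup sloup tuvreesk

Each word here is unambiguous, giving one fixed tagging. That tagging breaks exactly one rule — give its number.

1

Fixed tagging: Adv Prep Det Adj Noun Noun Prep Prep Noun.
Checking each rule: R1 violated, R2 holds, R3 holds.
Only rule 1 fails.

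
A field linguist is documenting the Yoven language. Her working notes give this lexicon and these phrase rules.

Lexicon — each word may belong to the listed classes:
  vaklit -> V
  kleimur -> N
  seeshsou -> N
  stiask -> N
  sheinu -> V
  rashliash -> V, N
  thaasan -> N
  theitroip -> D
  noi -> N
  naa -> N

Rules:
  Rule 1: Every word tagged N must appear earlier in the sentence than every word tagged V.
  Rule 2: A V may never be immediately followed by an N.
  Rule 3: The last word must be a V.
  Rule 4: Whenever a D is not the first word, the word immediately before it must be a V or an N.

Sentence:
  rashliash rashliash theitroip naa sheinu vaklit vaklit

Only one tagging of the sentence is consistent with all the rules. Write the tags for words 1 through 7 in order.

Candidates per position — 1:rashliash {V,N}; 2:rashliash {V,N}; 3:theitroip {D}; 4:naa {N}; 5:sheinu {V}; 6:vaklit {V}; 7:vaklit {V}.
Position 1: V is ruled out by rule 1; that leaves N.
Position 2: V is ruled out by rule 1; that leaves N.
So the tagging must be: N N D N V V V.
Checking: rule 1 satisfied; rule 2 satisfied; rule 3 satisfied; rule 4 satisfied.

N N D N V V V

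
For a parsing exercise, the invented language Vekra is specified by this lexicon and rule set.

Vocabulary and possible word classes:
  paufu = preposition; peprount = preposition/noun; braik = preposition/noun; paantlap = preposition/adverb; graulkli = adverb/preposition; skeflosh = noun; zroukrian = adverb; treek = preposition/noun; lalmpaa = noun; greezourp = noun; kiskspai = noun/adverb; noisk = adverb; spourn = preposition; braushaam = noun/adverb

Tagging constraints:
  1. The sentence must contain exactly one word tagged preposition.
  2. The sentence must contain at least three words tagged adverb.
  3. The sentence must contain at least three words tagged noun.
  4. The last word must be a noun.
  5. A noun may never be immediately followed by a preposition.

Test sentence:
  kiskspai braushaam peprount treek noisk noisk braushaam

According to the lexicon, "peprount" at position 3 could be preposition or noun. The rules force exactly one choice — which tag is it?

preposition

Candidates per position — 1:kiskspai {noun,adverb}; 2:braushaam {noun,adverb}; 3:peprount {preposition,noun}; 4:treek {preposition,noun}; 5:noisk {adverb}; 6:noisk {adverb}; 7:braushaam {noun,adverb}.
At position 7, choosing adverb makes rule 4 impossible to satisfy; hence noun.
Position 3: the remaining choice is settled jointly with positions 1, 2, 4 — only preposition at position 3 is part of a tagging that satisfies every rule.
The unique satisfying tagging is: noun adverb preposition noun adverb adverb noun.
Check: rule 1 holds; rule 2 holds; rule 3 holds; rule 4 holds; rule 5 holds.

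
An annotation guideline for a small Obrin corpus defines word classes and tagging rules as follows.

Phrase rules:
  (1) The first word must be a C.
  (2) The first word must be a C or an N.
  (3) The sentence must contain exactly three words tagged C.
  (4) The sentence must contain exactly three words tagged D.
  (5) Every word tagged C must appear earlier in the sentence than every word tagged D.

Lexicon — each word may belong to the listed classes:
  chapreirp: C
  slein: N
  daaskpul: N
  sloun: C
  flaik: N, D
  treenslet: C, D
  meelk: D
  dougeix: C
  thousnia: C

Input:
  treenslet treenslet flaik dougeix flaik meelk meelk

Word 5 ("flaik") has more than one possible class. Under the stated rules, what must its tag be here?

D

Candidates per position — 1:treenslet {C,D}; 2:treenslet {C,D}; 3:flaik {N,D}; 4:dougeix {C}; 5:flaik {N,D}; 6:meelk {D}; 7:meelk {D}.
Position 1: tagging it D would leave rule 1 unsatisfiable, so it must be C.
Position 2: tagging it D would leave rule 3 unsatisfiable, so it must be C.
Position 3: tagging it D would leave rule 5 unsatisfiable, so it must be N.
Position 5: tagging it N would leave rule 4 unsatisfiable, so it must be D.
That leaves exactly one tagging: C C N C D D D.
Rule-by-rule: rule 1 satisfied; rule 2 satisfied; rule 3 satisfied; rule 4 satisfied; rule 5 satisfied.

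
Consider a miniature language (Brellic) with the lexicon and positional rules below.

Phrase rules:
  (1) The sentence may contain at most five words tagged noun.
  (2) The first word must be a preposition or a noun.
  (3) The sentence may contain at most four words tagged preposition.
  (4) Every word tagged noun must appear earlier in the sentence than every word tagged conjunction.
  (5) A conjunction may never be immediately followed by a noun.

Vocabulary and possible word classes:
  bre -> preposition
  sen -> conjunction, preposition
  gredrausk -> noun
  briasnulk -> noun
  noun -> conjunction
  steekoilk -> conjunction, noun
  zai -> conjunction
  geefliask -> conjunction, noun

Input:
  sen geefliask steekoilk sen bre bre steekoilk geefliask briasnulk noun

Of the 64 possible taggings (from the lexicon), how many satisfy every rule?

1

Candidates per position — 1:sen {conjunction,preposition}; 2:geefliask {conjunction,noun}; 3:steekoilk {conjunction,noun}; 4:sen {conjunction,preposition}; 5:bre {preposition}; 6:bre {preposition}; 7:steekoilk {conjunction,noun}; 8:geefliask {conjunction,noun}; 9:briasnulk {noun}; 10:noun {conjunction}.
There are 64 candidate sequences in total.
The sequences that satisfy every rule: preposition noun noun preposition preposition preposition noun noun noun conjunction.
Count = 1.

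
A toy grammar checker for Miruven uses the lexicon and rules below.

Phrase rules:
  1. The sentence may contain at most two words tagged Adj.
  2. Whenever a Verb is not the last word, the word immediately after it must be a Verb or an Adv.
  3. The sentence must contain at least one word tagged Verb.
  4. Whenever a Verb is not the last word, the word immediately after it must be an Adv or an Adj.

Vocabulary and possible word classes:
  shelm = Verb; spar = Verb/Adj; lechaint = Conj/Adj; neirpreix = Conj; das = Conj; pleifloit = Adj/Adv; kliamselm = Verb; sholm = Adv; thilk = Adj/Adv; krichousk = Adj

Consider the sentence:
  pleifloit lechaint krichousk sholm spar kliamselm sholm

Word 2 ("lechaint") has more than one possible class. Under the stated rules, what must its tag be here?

Candidates per position — 1:pleifloit {Adj,Adv}; 2:lechaint {Conj,Adj}; 3:krichousk {Adj}; 4:sholm {Adv}; 5:spar {Verb,Adj}; 6:kliamselm {Verb}; 7:sholm {Adv}.
If word 5 were Verb, no tagging could satisfy rule 4; so word 5 is Adj.
If word 1 were Adj, no tagging could satisfy rule 1; so word 1 is Adv.
If word 2 were Adj, no tagging could satisfy rule 1; so word 2 is Conj.
That leaves exactly one tagging: Adv Conj Adj Adv Adj Verb Adv.
Check: rule 1 ✓; rule 2 ✓; rule 3 ✓; rule 4 ✓.

Conj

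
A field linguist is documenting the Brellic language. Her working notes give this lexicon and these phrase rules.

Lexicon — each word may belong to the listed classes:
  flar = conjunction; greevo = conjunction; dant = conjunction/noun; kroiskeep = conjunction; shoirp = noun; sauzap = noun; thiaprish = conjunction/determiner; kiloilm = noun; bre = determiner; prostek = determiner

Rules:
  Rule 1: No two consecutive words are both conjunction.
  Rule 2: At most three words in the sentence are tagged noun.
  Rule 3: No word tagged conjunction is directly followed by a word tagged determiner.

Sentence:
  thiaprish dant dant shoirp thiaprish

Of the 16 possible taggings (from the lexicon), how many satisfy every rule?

10

Candidates per position — 1:thiaprish {conjunction,determiner}; 2:dant {conjunction,noun}; 3:dant {conjunction,noun}; 4:shoirp {noun}; 5:thiaprish {conjunction,determiner}.
There are 16 candidate sequences in total.
Checking each against the rules leaves 10 sequences.
Count = 10.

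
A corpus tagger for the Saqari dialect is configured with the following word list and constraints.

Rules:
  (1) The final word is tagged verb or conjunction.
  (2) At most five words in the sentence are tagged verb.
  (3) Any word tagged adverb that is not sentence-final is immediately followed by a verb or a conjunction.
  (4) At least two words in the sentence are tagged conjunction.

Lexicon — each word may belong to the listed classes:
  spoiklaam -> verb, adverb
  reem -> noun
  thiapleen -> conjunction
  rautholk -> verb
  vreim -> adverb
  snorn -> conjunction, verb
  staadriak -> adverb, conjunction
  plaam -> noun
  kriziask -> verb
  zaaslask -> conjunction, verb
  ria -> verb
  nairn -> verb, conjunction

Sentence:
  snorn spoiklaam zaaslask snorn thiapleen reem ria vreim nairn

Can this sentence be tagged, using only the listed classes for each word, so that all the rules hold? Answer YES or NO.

Candidates per position — 1:snorn {conjunction,verb}; 2:spoiklaam {verb,adverb}; 3:zaaslask {conjunction,verb}; 4:snorn {conjunction,verb}; 5:thiapleen {conjunction}; 6:reem {noun}; 7:ria {verb}; 8:vreim {adverb}; 9:nairn {verb,conjunction}.
One satisfying assignment: conjunction verb conjunction conjunction conjunction noun verb adverb conjunction.
Checking: rule 1 holds; rule 2 holds; rule 3 holds; rule 4 holds.

YES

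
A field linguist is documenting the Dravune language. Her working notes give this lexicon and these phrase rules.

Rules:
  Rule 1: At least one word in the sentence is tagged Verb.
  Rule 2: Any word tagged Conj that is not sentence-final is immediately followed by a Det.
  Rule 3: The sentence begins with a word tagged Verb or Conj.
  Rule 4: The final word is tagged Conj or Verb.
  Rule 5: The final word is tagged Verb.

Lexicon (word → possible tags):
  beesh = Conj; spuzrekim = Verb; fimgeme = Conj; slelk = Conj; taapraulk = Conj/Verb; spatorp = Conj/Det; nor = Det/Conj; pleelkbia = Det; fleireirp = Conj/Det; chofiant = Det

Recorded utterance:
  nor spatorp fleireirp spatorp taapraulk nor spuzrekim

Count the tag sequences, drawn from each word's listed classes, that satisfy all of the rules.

Candidates per position — 1:nor {Det,Conj}; 2:spatorp {Conj,Det}; 3:fleireirp {Conj,Det}; 4:spatorp {Conj,Det}; 5:taapraulk {Conj,Verb}; 6:nor {Det,Conj}; 7:spuzrekim {Verb}.
There are 64 candidate sequences in total.
The sequences that satisfy every rule: Conj Det Conj Det Conj Det Verb; Conj Det Conj Det Verb Det Verb; Conj Det Det Det Conj Det Verb; Conj Det Det Det Verb Det Verb.
Count = 4.

4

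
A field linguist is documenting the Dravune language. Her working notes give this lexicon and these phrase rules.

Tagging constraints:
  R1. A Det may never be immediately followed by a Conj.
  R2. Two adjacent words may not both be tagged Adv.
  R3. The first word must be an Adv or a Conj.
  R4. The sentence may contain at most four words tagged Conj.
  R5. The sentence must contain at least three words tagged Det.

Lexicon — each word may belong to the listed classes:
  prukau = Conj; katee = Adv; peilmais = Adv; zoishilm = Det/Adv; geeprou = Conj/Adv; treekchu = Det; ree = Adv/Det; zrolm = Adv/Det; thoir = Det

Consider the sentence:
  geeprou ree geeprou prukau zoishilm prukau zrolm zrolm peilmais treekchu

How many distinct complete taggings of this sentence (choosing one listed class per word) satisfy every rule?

Candidates per position — 1:geeprou {Conj,Adv}; 2:ree {Adv,Det}; 3:geeprou {Conj,Adv}; 4:prukau {Conj}; 5:zoishilm {Det,Adv}; 6:prukau {Conj}; 7:zrolm {Adv,Det}; 8:zrolm {Adv,Det}; 9:peilmais {Adv}; 10:treekchu {Det}.
There are 64 candidate sequences in total.
The sequences that satisfy every rule: Conj Adv Conj Conj Adv Conj Det Det Adv Det; Conj Det Adv Conj Adv Conj Adv Det Adv Det; Conj Det Adv Conj Adv Conj Det Det Adv Det; Adv Det Adv Conj Adv Conj Adv Det Adv Det; Adv Det Adv Conj Adv Conj Det Det Adv Det.
Count = 5.

5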